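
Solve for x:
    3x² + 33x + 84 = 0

Factor: 3(x + 7)(x + 4) = 0.
So x = -7 or x = -4.

x = -7 or x = -4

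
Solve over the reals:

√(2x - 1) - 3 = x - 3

Isolate the radical: √(2x - 1) = x.
Square both sides: 2x - 1 = (x)².
Expand and rearrange: x² - 2x + 1 = 0.
This gives the repeated root x = 1.
Check in the original equation:
  x = 1: √(1) = 1, while x = 1 — valid.

x = 1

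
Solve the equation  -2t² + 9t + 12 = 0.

Discriminant: (9)² − 4·(-2)·12 = 177.
Quadratic formula: t = (-9 ± √177) / (-4).
So t = 9/4 - √(177)/4 ≈ -1.076 or t = 9/4 + √(177)/4 ≈ 5.576.

t = -1.076 or t = 5.576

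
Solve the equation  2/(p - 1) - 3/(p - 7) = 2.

p = 2.5 or p = 5

Multiply both sides by (p - 1)(p - 7):
2(p - 7) - 3(p - 1) = 2(p - 1)(p - 7).
Expand and collect terms: 2p² - 15p + 25 = 0.
Factor or apply the quadratic formula: p = 5 or p = 2.5.
Neither value makes a denominator zero (p ≠ 1, p ≠ 7), so both are valid.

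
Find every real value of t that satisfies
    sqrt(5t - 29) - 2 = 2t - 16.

t = 9

Isolate the radical: sqrt(5t - 29) = 2t - 14.
Square both sides: 5t - 29 = (2t - 14)^2.
Expand and rearrange: 4t^2 - 61t + 225 = 0.
Solving gives t = 9 or t = 6.25.
Check each candidate in the original equation:
  t = 9: sqrt(16) = 4, while 2t - 14 = 4 — valid.
  t = 6.25: sqrt(2.25) = 1.5, while 2t - 14 = -1.5 — extraneous.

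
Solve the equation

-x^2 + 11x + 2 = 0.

x = -0.1789 or x = 11.1789

Discriminant: (11)^2 - 4*(-1)*2 = 129.
Quadratic formula: x = (-11 +/- sqrt(129)) / (-2).
So x = 11/2 - sqrt(129)/2 ~= -0.1789 or x = 11/2 + sqrt(129)/2 ~= 11.1789.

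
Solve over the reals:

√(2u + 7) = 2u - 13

Square both sides: 2u + 7 = (2u - 13)².
Expand and rearrange: 4u² - 54u + 162 = 0.
Solving gives u = 9 or u = 4.5.
Check each candidate in the original equation:
  u = 9: √(25) = 5, while 2u - 13 = 5 — valid.
  u = 4.5: √(16) = 4, while 2u - 13 = -4 — extraneous.

u = 9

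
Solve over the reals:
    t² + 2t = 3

Bring every term to one side: t² + 2t - 3 = 0.
Factor: (t - 1)(t + 3) = 0.
So t = 1 or t = -3.

t = -3 or t = 1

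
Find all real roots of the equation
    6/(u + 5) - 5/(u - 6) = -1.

Multiply both sides by (u + 5)(u - 6):
6(u - 6) - 5(u + 5) = -(u + 5)(u - 6).
Expand and collect terms: -u² + 91 = 0.
By the quadratic formula, u = (0 ± √364) / -2, so u ≈ -9.5394 or u ≈ 9.5394.
Neither value makes a denominator zero (u ≠ -5, u ≠ 6), so both are valid.

u = -9.5394 or u = 9.5394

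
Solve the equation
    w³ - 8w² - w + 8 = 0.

Possible rational roots are divisors of 8. Testing w = 1 gives 0, so (w - 1) is a factor.
Divide: w³ - 8w² - w + 8 = (w - 1)(w² - 7w - 8).
Factor the quadratic: w = 8 or w = -1.

w = -1 or w = 1 or w = 8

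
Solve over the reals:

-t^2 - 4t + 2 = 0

Discriminant: (-4)^2 - 4*(-1)*2 = 24.
Quadratic formula: t = (4 +/- sqrt(24)) / (-2).
So t = -sqrt(6) - 2 ~= -4.4495 or t = -2 + sqrt(6) ~= 0.4495.

t = -4.4495 or t = 0.4495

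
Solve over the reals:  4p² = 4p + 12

Rearrange to standard form: 4p² - 4p - 12 = 0.
Discriminant: (-4)² − 4·4·(-12) = 208.
Quadratic formula: p = (4 ± √208) / 8.
So p = 1/2 + √(13)/2 ≈ 2.3028 or p = 1/2 - √(13)/2 ≈ -1.3028.

p = -1.3028 or p = 2.3028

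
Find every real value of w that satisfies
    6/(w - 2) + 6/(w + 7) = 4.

Multiply both sides by (w - 2)(w + 7):
6(w + 7) + 6(w - 2) = 4(w - 2)(w + 7).
Expand and collect terms: 4w^2 + 8w - 86 = 0.
By the quadratic formula, w = (-8 +/- sqrt(1440)) / 8, so w ~= 3.7434 or w ~= -5.7434.
Neither value makes a denominator zero (w != 2, w != -7), so both are valid.

w = -5.7434 or w = 3.7434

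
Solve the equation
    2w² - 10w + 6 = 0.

w = 0.6972 or w = 4.3028

Discriminant: (-10)² − 4·2·6 = 52.
Quadratic formula: w = (10 ± √52) / 4.
So w = √(13)/2 + 5/2 ≈ 4.3028 or w = 5/2 - √(13)/2 ≈ 0.6972.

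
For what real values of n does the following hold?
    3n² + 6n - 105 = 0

n = -7 or n = 5

Factor: 3(n + 7)(n - 5) = 0.
So n = -7 or n = 5.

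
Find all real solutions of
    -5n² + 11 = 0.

Discriminant: (0)² − 4·(-5)·11 = 220.
Quadratic formula: n = (0 ± √220) / (-10).
So n = -√(55)/5 ≈ -1.4832 or n = √(55)/5 ≈ 1.4832.

n = -1.4832 or n = 1.4832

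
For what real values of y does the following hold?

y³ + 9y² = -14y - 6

Rearrange: y³ + 9y² + 14y + 6 = 0.
Possible rational roots are divisors of 6. Testing y = -1 gives 0, so (y + 1) is a factor.
Divide: y³ + 9y² + 14y + 6 = (y + 1)(y² + 8y + 6).
Apply the quadratic formula to y² + 8y + 6 = 0: y = (-8 ± √40)/2, i.e. y ≈ -0.8377 or y ≈ -7.1623.

y = -7.1623 or y = -1 or y = -0.8377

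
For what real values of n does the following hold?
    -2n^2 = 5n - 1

Rearrange to standard form: -2n^2 - 5n + 1 = 0.
Discriminant: (-5)^2 - 4*(-2)*1 = 33.
Quadratic formula: n = (5 +/- sqrt(33)) / (-4).
So n = -sqrt(33)/4 - 5/4 ~= -2.6861 or n = -5/4 + sqrt(33)/4 ~= 0.1861.

n = -2.6861 or n = 0.1861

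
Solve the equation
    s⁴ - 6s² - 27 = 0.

s = -3 or s = 3

Let u = s². The equation becomes u² - 6u - 27 = 0.
Factor: (u + 3)(u - 9) = 0, so u = -3 or u = 9.
s² = -3 < 0 has no real solution.
s² = 9 gives s = ±3.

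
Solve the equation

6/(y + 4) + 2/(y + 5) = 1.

y = -4.772 or y = 3.772

Multiply both sides by (y + 4)(y + 5):
6(y + 5) + 2(y + 4) = (y + 4)(y + 5).
Expand and collect terms: y^2 + y - 18 = 0.
By the quadratic formula, y = (-1 +/- sqrt(73)) / 2, so y ~= 3.772 or y ~= -4.772.
Neither value makes a denominator zero (y != -4, y != -5), so both are valid.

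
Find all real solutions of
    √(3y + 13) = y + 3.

y = 1

Square both sides: 3y + 13 = (y + 3)².
Expand and rearrange: y² + 3y - 4 = 0.
Solving gives y = 1 or y = -4.
Check each candidate in the original equation:
  y = 1: √(16) = 4, while y + 3 = 4 — valid.
  y = -4: √(1) = 1, while y + 3 = -1 — extraneous.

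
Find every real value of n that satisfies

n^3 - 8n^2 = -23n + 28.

n = 4

Rearrange: n^3 - 8n^2 + 23n - 28 = 0.
Possible rational roots are divisors of -28. Testing n = 4 gives 0, so (n - 4) is a factor.
Divide: n^3 - 8n^2 + 23n - 28 = (n - 4)(n^2 - 4n + 7).
The quadratic n^2 - 4n + 7 has discriminant -12 < 0, so no further real roots.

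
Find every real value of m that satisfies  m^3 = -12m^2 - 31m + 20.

Rearrange: m^3 + 12m^2 + 31m - 20 = 0.
Possible rational roots are divisors of -20. Testing m = -5 gives 0, so (m + 5) is a factor.
Divide: m^3 + 12m^2 + 31m - 20 = (m + 5)(m^2 + 7m - 4).
Apply the quadratic formula to m^2 + 7m - 4 = 0: m = (-7 +/- sqrt(65))/2, i.e. m ~= 0.5311 or m ~= -7.5311.

m = -7.5311 or m = -5 or m = 0.5311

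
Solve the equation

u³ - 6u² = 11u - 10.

Rearrange: u³ - 6u² - 11u + 10 = 0.
Possible rational roots are divisors of 10. Testing u = -2 gives 0, so (u + 2) is a factor.
Divide: u³ - 6u² - 11u + 10 = (u + 2)(u² - 8u + 5).
Apply the quadratic formula to u² - 8u + 5 = 0: u = (8 ± √44)/2, i.e. u ≈ 7.3166 or u ≈ 0.6834.

u = -2 or u = 0.6834 or u = 7.3166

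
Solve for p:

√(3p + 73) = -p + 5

p = -3

Square both sides: 3p + 73 = (-p + 5)².
Expand and rearrange: p² - 13p - 48 = 0.
Solving gives p = 16 or p = -3.
Check each candidate in the original equation:
  p = 16: √(121) = 11, while -p + 5 = -11 — extraneous.
  p = -3: √(64) = 8, while -p + 5 = 8 — valid.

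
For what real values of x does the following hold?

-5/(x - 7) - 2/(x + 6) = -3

x = -5.4123 or x = 8.7456

Multiply both sides by (x - 7)(x + 6):
-5(x + 6) - 2(x - 7) = -3(x - 7)(x + 6).
Expand and collect terms: -3x² + 10x + 142 = 0.
By the quadratic formula, x = (-10 ± √1804) / -6, so x ≈ -5.4123 or x ≈ 8.7456.
Neither value makes a denominator zero (x ≠ 7, x ≠ -6), so both are valid.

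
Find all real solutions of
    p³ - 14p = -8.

p = -4 or p = 0.5858 or p = 3.4142

Rearrange: p³ - 14p + 8 = 0.
Possible rational roots are divisors of 8. Testing p = -4 gives 0, so (p + 4) is a factor.
Divide: p³ - 14p + 8 = (p + 4)(p² - 4p + 2).
Apply the quadratic formula to p² - 4p + 2 = 0: p = (4 ± √8)/2, i.e. p ≈ 3.4142 or p ≈ 0.5858.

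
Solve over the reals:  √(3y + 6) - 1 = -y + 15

Isolate the radical: √(3y + 6) = -y + 16.
Square both sides: 3y + 6 = (-y + 16)².
Expand and rearrange: y² - 35y + 250 = 0.
Solving gives y = 25 or y = 10.
Check each candidate in the original equation:
  y = 25: √(81) = 9, while -y + 16 = -9 — extraneous.
  y = 10: √(36) = 6, while -y + 16 = 6 — valid.

y = 10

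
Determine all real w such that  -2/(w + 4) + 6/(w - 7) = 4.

Multiply both sides by (w + 4)(w - 7):
-2(w - 7) + 6(w + 4) = 4(w + 4)(w - 7).
Expand and collect terms: 4w² - 16w - 150 = 0.
By the quadratic formula, w = (16 ± √2656) / 8, so w ≈ 8.442 or w ≈ -4.442.
Neither value makes a denominator zero (w ≠ -4, w ≠ 7), so both are valid.

w = -4.442 or w = 8.442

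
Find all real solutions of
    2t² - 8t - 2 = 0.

Discriminant: (-8)² − 4·2·(-2) = 80.
Quadratic formula: t = (8 ± √80) / 4.
So t = 2 + √(5) ≈ 4.2361 or t = 2 - √(5) ≈ -0.2361.

t = -0.2361 or t = 4.2361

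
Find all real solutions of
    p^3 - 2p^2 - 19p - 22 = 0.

p = -2 or p = -1.873 or p = 5.873

Possible rational roots are divisors of -22. Testing p = -2 gives 0, so (p + 2) is a factor.
Divide: p^3 - 2p^2 - 19p - 22 = (p + 2)(p^2 - 4p - 11).
Apply the quadratic formula to p^2 - 4p - 11 = 0: p = (4 +/- sqrt(60))/2, i.e. p ~= 5.873 or p ~= -1.873.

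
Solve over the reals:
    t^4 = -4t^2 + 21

t = -1.7321 or t = 1.7321

Let u = t^2. The equation becomes u^2 + 4u - 21 = 0.
Factor: (u - 3)(u + 7) = 0, so u = 3 or u = -7.
t^2 = 3 gives t = +/-sqrt(3) ~= +/-1.7321.
t^2 = -7 < 0 has no real solution.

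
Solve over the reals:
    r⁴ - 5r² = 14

r = -2.6458 or r = 2.6458

Let u = r². The equation becomes u² - 5u - 14 = 0.
Factor: (u - 7)(u + 2) = 0, so u = 7 or u = -2.
r² = 7 gives r = ±√(7) ≈ ±2.6458.
r² = -2 < 0 has no real solution.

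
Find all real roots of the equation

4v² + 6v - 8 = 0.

Discriminant: (6)² − 4·4·(-8) = 164.
Quadratic formula: v = (-6 ± √164) / 8.
So v = -3/4 + √(41)/4 ≈ 0.8508 or v = -√(41)/4 - 3/4 ≈ -2.3508.

v = -2.3508 or v = 0.8508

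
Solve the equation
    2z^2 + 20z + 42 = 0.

Factor: 2(z + 3)(z + 7) = 0.
So z = -3 or z = -7.

z = -7 or z = -3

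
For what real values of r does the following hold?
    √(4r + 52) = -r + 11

r = 3

Square both sides: 4r + 52 = (-r + 11)².
Expand and rearrange: r² - 26r + 69 = 0.
Solving gives r = 23 or r = 3.
Check each candidate in the original equation:
  r = 23: √(144) = 12, while -r + 11 = -12 — extraneous.
  r = 3: √(64) = 8, while -r + 11 = 8 — valid.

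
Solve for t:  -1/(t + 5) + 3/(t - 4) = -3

t = -4.6229 or t = 2.9563

Multiply both sides by (t + 5)(t - 4):
-(t - 4) + 3(t + 5) = -3(t + 5)(t - 4).
Expand and collect terms: -3t² - 5t + 41 = 0.
By the quadratic formula, t = (5 ± √517) / -6, so t ≈ -4.6229 or t ≈ 2.9563.
Neither value makes a denominator zero (t ≠ -5, t ≠ 4), so both are valid.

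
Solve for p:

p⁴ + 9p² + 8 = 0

Let u = p². The equation becomes u² + 9u + 8 = 0.
Factor: (u + 1)(u + 8) = 0, so u = -1 or u = -8.
p² = -1 < 0 has no real solution.
p² = -8 < 0 has no real solution.

No real solutions.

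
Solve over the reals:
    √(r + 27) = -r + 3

Square both sides: r + 27 = (-r + 3)².
Expand and rearrange: r² - 7r - 18 = 0.
Solving gives r = 9 or r = -2.
Check each candidate in the original equation:
  r = 9: √(36) = 6, while -r + 3 = -6 — extraneous.
  r = -2: √(25) = 5, while -r + 3 = 5 — valid.

r = -2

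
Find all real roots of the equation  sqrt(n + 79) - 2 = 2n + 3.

Isolate the radical: sqrt(n + 79) = 2n + 5.
Square both sides: n + 79 = (2n + 5)^2.
Expand and rearrange: 4n^2 + 19n - 54 = 0.
Solving gives n = 2 or n = -6.75.
Check each candidate in the original equation:
  n = 2: sqrt(81) = 9, while 2n + 5 = 9 — valid.
  n = -6.75: sqrt(72.25) = 8.5, while 2n + 5 = -8.5 — extraneous.

n = 2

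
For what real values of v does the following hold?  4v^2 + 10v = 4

v = -2.8508 or v = 0.3508

Rearrange to standard form: 4v^2 + 10v - 4 = 0.
Discriminant: (10)^2 - 4*4*(-4) = 164.
Quadratic formula: v = (-10 +/- sqrt(164)) / 8.
So v = -5/4 + sqrt(41)/4 ~= 0.3508 or v = -sqrt(41)/4 - 5/4 ~= -2.8508.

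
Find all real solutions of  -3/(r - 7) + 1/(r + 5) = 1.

r = -3.6056 or r = 3.6056

Multiply both sides by (r - 7)(r + 5):
-3(r + 5) + (r - 7) = (r - 7)(r + 5).
Expand and collect terms: r^2 - 13 = 0.
By the quadratic formula, r = (0 +/- sqrt(52)) / 2, so r ~= 3.6056 or r ~= -3.6056.
Neither value makes a denominator zero (r != 7, r != -5), so both are valid.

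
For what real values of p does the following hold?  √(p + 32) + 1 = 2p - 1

Isolate the radical: √(p + 32) = 2p - 2.
Square both sides: p + 32 = (2p - 2)².
Expand and rearrange: 4p² - 9p - 28 = 0.
Solving gives p = 4 or p = -1.75.
Check each candidate in the original equation:
  p = 4: √(36) = 6, while 2p - 2 = 6 — valid.
  p = -1.75: √(30.25) = 5.5, while 2p - 2 = -5.5 — extraneous.

p = 4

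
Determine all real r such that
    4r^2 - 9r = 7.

Rearrange to standard form: 4r^2 - 9r - 7 = 0.
Discriminant: (-9)^2 - 4*4*(-7) = 193.
Quadratic formula: r = (9 +/- sqrt(193)) / 8.
So r = 9/8 + sqrt(193)/8 ~= 2.8616 or r = 9/8 - sqrt(193)/8 ~= -0.6116.

r = -0.6116 or r = 2.8616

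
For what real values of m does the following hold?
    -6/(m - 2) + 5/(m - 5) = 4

m = 0.847 or m = 5.903

Multiply both sides by (m - 2)(m - 5):
-6(m - 5) + 5(m - 2) = 4(m - 2)(m - 5).
Expand and collect terms: 4m² - 27m + 20 = 0.
By the quadratic formula, m = (27 ± √409) / 8, so m ≈ 5.903 or m ≈ 0.847.
Neither value makes a denominator zero (m ≠ 2, m ≠ 5), so both are valid.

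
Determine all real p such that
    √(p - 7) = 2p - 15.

Square both sides: p - 7 = (2p - 15)².
Expand and rearrange: 4p² - 61p + 232 = 0.
Solving gives p = 8 or p = 7.25.
Check each candidate in the original equation:
  p = 8: √(1) = 1, while 2p - 15 = 1 — valid.
  p = 7.25: √(0.25) = 0.5, while 2p - 15 = -0.5 — extraneous.

p = 8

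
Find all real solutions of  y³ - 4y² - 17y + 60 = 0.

Possible rational roots are divisors of 60. Testing y = 5 gives 0, so (y - 5) is a factor.
Divide: y³ - 4y² - 17y + 60 = (y - 5)(y² + y - 12).
Factor the quadratic: y = 3 or y = -4.

y = -4 or y = 3 or y = 5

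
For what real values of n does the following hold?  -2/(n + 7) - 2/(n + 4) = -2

Multiply both sides by (n + 7)(n + 4):
-2(n + 4) - 2(n + 7) = -2(n + 7)(n + 4).
Expand and collect terms: -2n² - 18n - 34 = 0.
By the quadratic formula, n = (18 ± √52) / -4, so n ≈ -6.3028 or n ≈ -2.6972.
Neither value makes a denominator zero (n ≠ -7, n ≠ -4), so both are valid.

n = -6.3028 or n = -2.6972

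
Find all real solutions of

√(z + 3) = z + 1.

z = 1

Square both sides: z + 3 = (z + 1)².
Expand and rearrange: z² + z - 2 = 0.
Solving gives z = 1 or z = -2.
Check each candidate in the original equation:
  z = 1: √(4) = 2, while z + 1 = 2 — valid.
  z = -2: √(1) = 1, while z + 1 = -1 — extraneous.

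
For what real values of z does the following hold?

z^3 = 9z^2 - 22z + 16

Rearrange: z^3 - 9z^2 + 22z - 16 = 0.
Possible rational roots are divisors of -16. Testing z = 2 gives 0, so (z - 2) is a factor.
Divide: z^3 - 9z^2 + 22z - 16 = (z - 2)(z^2 - 7z + 8).
Apply the quadratic formula to z^2 - 7z + 8 = 0: z = (7 +/- sqrt(17))/2, i.e. z ~= 5.5616 or z ~= 1.4384.

z = 1.4384 or z = 2 or z = 5.5616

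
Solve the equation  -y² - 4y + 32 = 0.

y = -8 or y = 4

Factor: -1(y + 8)(y - 4) = 0.
So y = -8 or y = 4.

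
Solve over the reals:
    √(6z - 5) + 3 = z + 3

z = 1 or z = 5

Isolate the radical: √(6z - 5) = z.
Square both sides: 6z - 5 = (z)².
Expand and rearrange: z² - 6z + 5 = 0.
Solving gives z = 5 or z = 1.
Check each candidate in the original equation:
  z = 5: √(25) = 5, while z = 5 — valid.
  z = 1: √(1) = 1, while z = 1 — valid.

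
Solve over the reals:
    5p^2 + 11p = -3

p = -1.881 or p = -0.319

Rearrange to standard form: 5p^2 + 11p + 3 = 0.
Discriminant: (11)^2 - 4*5*3 = 61.
Quadratic formula: p = (-11 +/- sqrt(61)) / 10.
So p = -11/10 + sqrt(61)/10 ~= -0.319 or p = -11/10 - sqrt(61)/10 ~= -1.881.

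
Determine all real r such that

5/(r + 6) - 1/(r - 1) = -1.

Multiply both sides by (r + 6)(r - 1):
5(r - 1) - (r + 6) = -(r + 6)(r - 1).
Expand and collect terms: -r^2 - 9r + 17 = 0.
By the quadratic formula, r = (9 +/- sqrt(149)) / -2, so r ~= -10.6033 or r ~= 1.6033.
Neither value makes a denominator zero (r != -6, r != 1), so both are valid.

r = -10.6033 or r = 1.6033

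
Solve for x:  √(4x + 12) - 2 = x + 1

x = -3 or x = 1

Isolate the radical: √(4x + 12) = x + 3.
Square both sides: 4x + 12 = (x + 3)².
Expand and rearrange: x² + 2x - 3 = 0.
Solving gives x = 1 or x = -3.
Check each candidate in the original equation:
  x = 1: √(16) = 4, while x + 3 = 4 — valid.
  x = -3: √(0) = 0, while x + 3 = 0 — valid.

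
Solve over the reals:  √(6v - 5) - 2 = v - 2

Isolate the radical: √(6v - 5) = v.
Square both sides: 6v - 5 = (v)².
Expand and rearrange: v² - 6v + 5 = 0.
Solving gives v = 5 or v = 1.
Check each candidate in the original equation:
  v = 5: √(25) = 5, while v = 5 — valid.
  v = 1: √(1) = 1, while v = 1 — valid.

v = 1 or v = 5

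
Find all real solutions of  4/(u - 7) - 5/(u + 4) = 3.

u = -5.5061 or u = 8.1728

Multiply both sides by (u - 7)(u + 4):
4(u + 4) - 5(u - 7) = 3(u - 7)(u + 4).
Expand and collect terms: 3u² - 8u - 135 = 0.
By the quadratic formula, u = (8 ± √1684) / 6, so u ≈ 8.1728 or u ≈ -5.5061.
Neither value makes a denominator zero (u ≠ 7, u ≠ -4), so both are valid.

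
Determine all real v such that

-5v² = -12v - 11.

v = -0.7079 or v = 3.1079

Rearrange to standard form: -5v² + 12v + 11 = 0.
Discriminant: (12)² − 4·(-5)·11 = 364.
Quadratic formula: v = (-12 ± √364) / (-10).
So v = 6/5 - √(91)/5 ≈ -0.7079 or v = 6/5 + √(91)/5 ≈ 3.1079.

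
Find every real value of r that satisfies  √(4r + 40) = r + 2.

Square both sides: 4r + 40 = (r + 2)².
Expand and rearrange: r² - 36 = 0.
Solving gives r = 6 or r = -6.
Check each candidate in the original equation:
  r = 6: √(64) = 8, while r + 2 = 8 — valid.
  r = -6: √(16) = 4, while r + 2 = -4 — extraneous.

r = 6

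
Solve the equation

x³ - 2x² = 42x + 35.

Rearrange: x³ - 2x² - 42x - 35 = 0.
Possible rational roots are divisors of -35. Testing x = -5 gives 0, so (x + 5) is a factor.
Divide: x³ - 2x² - 42x - 35 = (x + 5)(x² - 7x - 7).
Apply the quadratic formula to x² - 7x - 7 = 0: x = (7 ± √77)/2, i.e. x ≈ 7.8875 or x ≈ -0.8875.

x = -5 or x = -0.8875 or x = 7.8875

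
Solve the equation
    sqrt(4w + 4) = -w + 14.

w = 8

Square both sides: 4w + 4 = (-w + 14)^2.
Expand and rearrange: w^2 - 32w + 192 = 0.
Solving gives w = 24 or w = 8.
Check each candidate in the original equation:
  w = 24: sqrt(100) = 10, while -w + 14 = -10 — extraneous.
  w = 8: sqrt(36) = 6, while -w + 14 = 6 — valid.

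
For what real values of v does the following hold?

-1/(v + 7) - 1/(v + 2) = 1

v = -8.1926 or v = -2.8074

Multiply both sides by (v + 7)(v + 2):
-(v + 2) - (v + 7) = (v + 7)(v + 2).
Expand and collect terms: v² + 11v + 23 = 0.
By the quadratic formula, v = (-11 ± √29) / 2, so v ≈ -2.8074 or v ≈ -8.1926.
Neither value makes a denominator zero (v ≠ -7, v ≠ -2), so both are valid.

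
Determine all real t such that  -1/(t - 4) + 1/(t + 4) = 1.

t = -2.8284 or t = 2.8284

Multiply both sides by (t - 4)(t + 4):
-(t + 4) + (t - 4) = (t - 4)(t + 4).
Expand and collect terms: t² - 8 = 0.
By the quadratic formula, t = (0 ± √32) / 2, so t ≈ 2.8284 or t ≈ -2.8284.
Neither value makes a denominator zero (t ≠ 4, t ≠ -4), so both are valid.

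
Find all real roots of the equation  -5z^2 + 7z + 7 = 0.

Discriminant: (7)^2 - 4*(-5)*7 = 189.
Quadratic formula: z = (-7 +/- sqrt(189)) / (-10).
So z = 7/10 - 3*sqrt(21)/10 ~= -0.6748 or z = 7/10 + 3*sqrt(21)/10 ~= 2.0748.

z = -0.6748 or z = 2.0748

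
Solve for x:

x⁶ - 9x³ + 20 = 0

x = 1.5874 or x = 1.71

Let u = x³. The equation becomes u² - 9u + 20 = 0.
Factor: (u - 5)(u - 4) = 0, so u = 5 or u = 4.
x³ = 5 gives x = ∛(5) ≈ 1.71.
x³ = 4 gives x = ∛(4) ≈ 1.5874.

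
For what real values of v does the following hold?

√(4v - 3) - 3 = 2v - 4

Isolate the radical: √(4v - 3) = 2v - 1.
Square both sides: 4v - 3 = (2v - 1)².
Expand and rearrange: 4v² - 8v + 4 = 0.
This gives the repeated root v = 1.
Check in the original equation:
  v = 1: √(1) = 1, while 2v - 1 = 1 — valid.

v = 1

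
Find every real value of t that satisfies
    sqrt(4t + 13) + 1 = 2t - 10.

Isolate the radical: sqrt(4t + 13) = 2t - 11.
Square both sides: 4t + 13 = (2t - 11)^2.
Expand and rearrange: 4t^2 - 48t + 108 = 0.
Solving gives t = 9 or t = 3.
Check each candidate in the original equation:
  t = 9: sqrt(49) = 7, while 2t - 11 = 7 — valid.
  t = 3: sqrt(25) = 5, while 2t - 11 = -5 — extraneous.

t = 9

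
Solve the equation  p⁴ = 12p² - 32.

Let u = p². The equation becomes u² - 12u + 32 = 0.
Factor: (u - 4)(u - 8) = 0, so u = 4 or u = 8.
p² = 4 gives p = ±2.
p² = 8 gives p = ±2·√(2) ≈ ±2.8284.

p = -2.8284 or p = -2 or p = 2 or p = 2.8284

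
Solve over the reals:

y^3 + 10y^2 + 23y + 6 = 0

Possible rational roots are divisors of 6. Testing y = -3 gives 0, so (y + 3) is a factor.
Divide: y^3 + 10y^2 + 23y + 6 = (y + 3)(y^2 + 7y + 2).
Apply the quadratic formula to y^2 + 7y + 2 = 0: y = (-7 +/- sqrt(41))/2, i.e. y ~= -0.2984 or y ~= -6.7016.

y = -6.7016 or y = -3 or y = -0.2984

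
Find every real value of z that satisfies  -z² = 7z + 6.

Bring every term to one side: -z² - 7z - 6 = 0.
Factor: -1(z + 6)(z + 1) = 0.
So z = -6 or z = -1.

z = -6 or z = -1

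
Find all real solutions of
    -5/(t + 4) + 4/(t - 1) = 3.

Multiply both sides by (t + 4)(t - 1):
-5(t - 1) + 4(t + 4) = 3(t + 4)(t - 1).
Expand and collect terms: 3t^2 + 10t - 33 = 0.
By the quadratic formula, t = (-10 +/- sqrt(496)) / 6, so t ~= 2.0452 or t ~= -5.3785.
Neither value makes a denominator zero (t != -4, t != 1), so both are valid.

t = -5.3785 or t = 2.0452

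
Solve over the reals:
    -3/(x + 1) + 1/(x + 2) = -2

Multiply both sides by (x + 1)(x + 2):
-3(x + 2) + (x + 1) = -2(x + 1)(x + 2).
Expand and collect terms: -2x^2 - 4x + 1 = 0.
By the quadratic formula, x = (4 +/- sqrt(24)) / -4, so x ~= -2.2247 or x ~= 0.2247.
Neither value makes a denominator zero (x != -1, x != -2), so both are valid.

x = -2.2247 or x = 0.2247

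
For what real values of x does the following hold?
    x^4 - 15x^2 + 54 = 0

x = -3 or x = -2.4495 or x = 2.4495 or x = 3

Let u = x^2. The equation becomes u^2 - 15u + 54 = 0.
Factor: (u - 9)(u - 6) = 0, so u = 9 or u = 6.
x^2 = 9 gives x = +/-3.
x^2 = 6 gives x = +/-sqrt(6) ~= +/-2.4495.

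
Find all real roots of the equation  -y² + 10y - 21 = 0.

y = 3 or y = 7

Factor: -1(y - 7)(y - 3) = 0.
So y = 7 or y = 3.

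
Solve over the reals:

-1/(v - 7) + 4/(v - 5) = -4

v = 4.0788 or v = 7.1712

Multiply both sides by (v - 7)(v - 5):
-(v - 5) + 4(v - 7) = -4(v - 7)(v - 5).
Expand and collect terms: -4v^2 + 45v - 117 = 0.
By the quadratic formula, v = (-45 +/- sqrt(153)) / -8, so v ~= 4.0788 or v ~= 7.1712.
Neither value makes a denominator zero (v != 7, v != 5), so both are valid.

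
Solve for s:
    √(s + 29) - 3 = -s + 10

s = 7

Isolate the radical: √(s + 29) = -s + 13.
Square both sides: s + 29 = (-s + 13)².
Expand and rearrange: s² - 27s + 140 = 0.
Solving gives s = 20 or s = 7.
Check each candidate in the original equation:
  s = 20: √(49) = 7, while -s + 13 = -7 — extraneous.
  s = 7: √(36) = 6, while -s + 13 = 6 — valid.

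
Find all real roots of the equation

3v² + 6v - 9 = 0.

v = -3 or v = 1

Factor: 3(v - 1)(v + 3) = 0.
So v = 1 or v = -3.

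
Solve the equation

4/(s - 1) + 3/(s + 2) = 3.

s = -1.3609 or s = 2.6943

Multiply both sides by (s - 1)(s + 2):
4(s + 2) + 3(s - 1) = 3(s - 1)(s + 2).
Expand and collect terms: 3s² - 4s - 11 = 0.
By the quadratic formula, s = (4 ± √148) / 6, so s ≈ 2.6943 or s ≈ -1.3609.
Neither value makes a denominator zero (s ≠ 1, s ≠ -2), so both are valid.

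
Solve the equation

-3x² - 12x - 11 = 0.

Discriminant: (-12)² − 4·(-3)·(-11) = 12.
Quadratic formula: x = (12 ± √12) / (-6).
So x = -2 - √(3)/3 ≈ -2.5774 or x = -2 + √(3)/3 ≈ -1.4226.

x = -2.5774 or x = -1.4226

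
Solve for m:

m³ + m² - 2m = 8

m = 2

Rearrange: m³ + m² - 2m - 8 = 0.
Possible rational roots are divisors of -8. Testing m = 2 gives 0, so (m - 2) is a factor.
Divide: m³ + m² - 2m - 8 = (m - 2)(m² + 3m + 4).
The quadratic m² + 3m + 4 has discriminant -7 < 0, so no further real roots.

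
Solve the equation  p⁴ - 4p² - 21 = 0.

Let u = p². The equation becomes u² - 4u - 21 = 0.
Factor: (u + 3)(u - 7) = 0, so u = -3 or u = 7.
p² = -3 < 0 has no real solution.
p² = 7 gives p = ±√(7) ≈ ±2.6458.

p = -2.6458 or p = 2.6458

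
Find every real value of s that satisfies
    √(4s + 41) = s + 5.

Square both sides: 4s + 41 = (s + 5)².
Expand and rearrange: s² + 6s - 16 = 0.
Solving gives s = 2 or s = -8.
Check each candidate in the original equation:
  s = 2: √(49) = 7, while s + 5 = 7 — valid.
  s = -8: √(9) = 3, while s + 5 = -3 — extraneous.

s = 2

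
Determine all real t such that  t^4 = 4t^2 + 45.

t = -3 or t = 3

Let u = t^2. The equation becomes u^2 - 4u - 45 = 0.
Factor: (u + 5)(u - 9) = 0, so u = -5 or u = 9.
t^2 = -5 < 0 has no real solution.
t^2 = 9 gives t = +/-3.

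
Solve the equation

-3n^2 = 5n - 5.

Rearrange to standard form: -3n^2 - 5n + 5 = 0.
Discriminant: (-5)^2 - 4*(-3)*5 = 85.
Quadratic formula: n = (5 +/- sqrt(85)) / (-6).
So n = -sqrt(85)/6 - 5/6 ~= -2.3699 or n = -5/6 + sqrt(85)/6 ~= 0.7033.

n = -2.3699 or n = 0.7033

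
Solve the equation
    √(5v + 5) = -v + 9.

Square both sides: 5v + 5 = (-v + 9)².
Expand and rearrange: v² - 23v + 76 = 0.
Solving gives v = 19 or v = 4.
Check each candidate in the original equation:
  v = 19: √(100) = 10, while -v + 9 = -10 — extraneous.
  v = 4: √(25) = 5, while -v + 9 = 5 — valid.

v = 4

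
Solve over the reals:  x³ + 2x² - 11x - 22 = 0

x = -3.3166 or x = -2 or x = 3.3166

Possible rational roots are divisors of -22. Testing x = -2 gives 0, so (x + 2) is a factor.
Divide: x³ + 2x² - 11x - 22 = (x + 2)(x² - 11).
Apply the quadratic formula to x² - 11 = 0: x = (0 ± √44)/2, i.e. x ≈ 3.3166 or x ≈ -3.3166.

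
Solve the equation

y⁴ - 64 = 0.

y = -2.8284 or y = 2.8284

Let u = y². The equation becomes u² - 64 = 0.
Factor: (u - 8)(u + 8) = 0, so u = 8 or u = -8.
y² = 8 gives y = ±2·√(2) ≈ ±2.8284.
y² = -8 < 0 has no real solution.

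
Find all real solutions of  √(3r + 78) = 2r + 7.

r = 1

Square both sides: 3r + 78 = (2r + 7)².
Expand and rearrange: 4r² + 25r - 29 = 0.
Solving gives r = 1 or r = -7.25.
Check each candidate in the original equation:
  r = 1: √(81) = 9, while 2r + 7 = 9 — valid.
  r = -7.25: √(56.25) = 7.5, while 2r + 7 = -7.5 — extraneous.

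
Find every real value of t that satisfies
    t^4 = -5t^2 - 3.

Let u = t^2. The equation becomes u^2 + 5u + 3 = 0.
By the quadratic formula, u = -5/2 + sqrt(13)/2 or u = -5/2 - sqrt(13)/2.
t^2 = -5/2 + sqrt(13)/2 < 0 has no real solution.
t^2 = -5/2 - sqrt(13)/2 < 0 has no real solution.

No real solutions.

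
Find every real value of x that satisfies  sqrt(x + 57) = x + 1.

Square both sides: x + 57 = (x + 1)^2.
Expand and rearrange: x^2 + x - 56 = 0.
Solving gives x = 7 or x = -8.
Check each candidate in the original equation:
  x = 7: sqrt(64) = 8, while x + 1 = 8 — valid.
  x = -8: sqrt(49) = 7, while x + 1 = -7 — extraneous.

x = 7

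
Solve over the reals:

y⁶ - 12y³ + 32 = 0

Let u = y³. The equation becomes u² - 12u + 32 = 0.
Factor: (u - 4)(u - 8) = 0, so u = 4 or u = 8.
y³ = 4 gives y = ∛(4) ≈ 1.5874.
y³ = 8 gives y = 2.

y = 1.5874 or y = 2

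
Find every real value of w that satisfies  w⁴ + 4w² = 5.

w = -1 or w = 1

Let u = w². The equation becomes u² + 4u - 5 = 0.
Factor: (u + 5)(u - 1) = 0, so u = -5 or u = 1.
w² = -5 < 0 has no real solution.
w² = 1 gives w = ±1.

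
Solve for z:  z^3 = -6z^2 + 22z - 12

z = -8.6904 or z = 0.6904 or z = 2

Rearrange: z^3 + 6z^2 - 22z + 12 = 0.
Possible rational roots are divisors of 12. Testing z = 2 gives 0, so (z - 2) is a factor.
Divide: z^3 + 6z^2 - 22z + 12 = (z - 2)(z^2 + 8z - 6).
Apply the quadratic formula to z^2 + 8z - 6 = 0: z = (-8 +/- sqrt(88))/2, i.e. z ~= 0.6904 or z ~= -8.6904.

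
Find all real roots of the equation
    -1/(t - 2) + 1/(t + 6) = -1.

Multiply both sides by (t - 2)(t + 6):
-(t + 6) + (t - 2) = -(t - 2)(t + 6).
Expand and collect terms: -t^2 - 4t + 20 = 0.
By the quadratic formula, t = (4 +/- sqrt(96)) / -2, so t ~= -6.899 or t ~= 2.899.
Neither value makes a denominator zero (t != 2, t != -6), so both are valid.

t = -6.899 or t = 2.899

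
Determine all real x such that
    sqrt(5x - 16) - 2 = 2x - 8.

Isolate the radical: sqrt(5x - 16) = 2x - 6.
Square both sides: 5x - 16 = (2x - 6)^2.
Expand and rearrange: 4x^2 - 29x + 52 = 0.
Solving gives x = 4 or x = 3.25.
Check each candidate in the original equation:
  x = 4: sqrt(4) = 2, while 2x - 6 = 2 — valid.
  x = 3.25: sqrt(0.25) = 0.5, while 2x - 6 = 0.5 — valid.

x = 3.25 or x = 4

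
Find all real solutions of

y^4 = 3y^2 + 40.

Let u = y^2. The equation becomes u^2 - 3u - 40 = 0.
Factor: (u + 5)(u - 8) = 0, so u = -5 or u = 8.
y^2 = -5 < 0 has no real solution.
y^2 = 8 gives y = +/-2*sqrt(2) ~= +/-2.8284.

y = -2.8284 or y = 2.8284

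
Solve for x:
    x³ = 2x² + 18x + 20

Rearrange: x³ - 2x² - 18x - 20 = 0.
Possible rational roots are divisors of -20. Testing x = -2 gives 0, so (x + 2) is a factor.
Divide: x³ - 2x² - 18x - 20 = (x + 2)(x² - 4x - 10).
Apply the quadratic formula to x² - 4x - 10 = 0: x = (4 ± √56)/2, i.e. x ≈ 5.7417 or x ≈ -1.7417.

x = -2 or x = -1.7417 or x = 5.7417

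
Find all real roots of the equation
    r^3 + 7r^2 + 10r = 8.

r = -4 or r = -3.5616 or r = 0.5616

Rearrange: r^3 + 7r^2 + 10r - 8 = 0.
Possible rational roots are divisors of -8. Testing r = -4 gives 0, so (r + 4) is a factor.
Divide: r^3 + 7r^2 + 10r - 8 = (r + 4)(r^2 + 3r - 2).
Apply the quadratic formula to r^2 + 3r - 2 = 0: r = (-3 +/- sqrt(17))/2, i.e. r ~= 0.5616 or r ~= -3.5616.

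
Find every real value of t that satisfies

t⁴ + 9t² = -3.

Let u = t². The equation becomes u² + 9u + 3 = 0.
By the quadratic formula, u = -9/2 + √(69)/2 or u = -9/2 - √(69)/2.
t² = -9/2 + √(69)/2 < 0 has no real solution.
t² = -9/2 - √(69)/2 < 0 has no real solution.

No real solutions.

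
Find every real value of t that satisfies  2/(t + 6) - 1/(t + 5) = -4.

t = -6.4254 or t = -4.8246

Multiply both sides by (t + 6)(t + 5):
2(t + 5) - (t + 6) = -4(t + 6)(t + 5).
Expand and collect terms: -4t^2 - 45t - 124 = 0.
By the quadratic formula, t = (45 +/- sqrt(41)) / -8, so t ~= -6.4254 or t ~= -4.8246.
Neither value makes a denominator zero (t != -6, t != -5), so both are valid.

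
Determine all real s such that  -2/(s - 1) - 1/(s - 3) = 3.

Multiply both sides by (s - 1)(s - 3):
-2(s - 3) - (s - 1) = 3(s - 1)(s - 3).
Expand and collect terms: 3s² - 9s + 2 = 0.
By the quadratic formula, s = (9 ± √57) / 6, so s ≈ 2.7583 or s ≈ 0.2417.
Neither value makes a denominator zero (s ≠ 1, s ≠ 3), so both are valid.

s = 0.2417 or s = 2.7583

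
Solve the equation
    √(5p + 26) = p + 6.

p = -5 or p = -2

Square both sides: 5p + 26 = (p + 6)².
Expand and rearrange: p² + 7p + 10 = 0.
Solving gives p = -2 or p = -5.
Check each candidate in the original equation:
  p = -2: √(16) = 4, while p + 6 = 4 — valid.
  p = -5: √(1) = 1, while p + 6 = 1 — valid.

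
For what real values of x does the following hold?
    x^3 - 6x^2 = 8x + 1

x = -1 or x = -0.1401 or x = 7.1401

Rearrange: x^3 - 6x^2 - 8x - 1 = 0.
Possible rational roots are divisors of -1. Testing x = -1 gives 0, so (x + 1) is a factor.
Divide: x^3 - 6x^2 - 8x - 1 = (x + 1)(x^2 - 7x - 1).
Apply the quadratic formula to x^2 - 7x - 1 = 0: x = (7 +/- sqrt(53))/2, i.e. x ~= 7.1401 or x ~= -0.1401.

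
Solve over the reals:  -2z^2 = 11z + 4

z = -5.1085 or z = -0.3915

Rearrange to standard form: -2z^2 - 11z - 4 = 0.
Discriminant: (-11)^2 - 4*(-2)*(-4) = 89.
Quadratic formula: z = (11 +/- sqrt(89)) / (-4).
So z = -11/4 - sqrt(89)/4 ~= -5.1085 or z = -11/4 + sqrt(89)/4 ~= -0.3915.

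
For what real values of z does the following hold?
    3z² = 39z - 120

z = 5 or z = 8

Bring every term to one side: 3z² - 39z + 120 = 0.
Factor: 3(z - 5)(z - 8) = 0.
So z = 5 or z = 8.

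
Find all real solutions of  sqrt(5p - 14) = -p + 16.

Square both sides: 5p - 14 = (-p + 16)^2.
Expand and rearrange: p^2 - 37p + 270 = 0.
Solving gives p = 27 or p = 10.
Check each candidate in the original equation:
  p = 27: sqrt(121) = 11, while -p + 16 = -11 — extraneous.
  p = 10: sqrt(36) = 6, while -p + 16 = 6 — valid.

p = 10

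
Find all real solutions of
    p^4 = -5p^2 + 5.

p = -0.9242 or p = 0.9242

Let u = p^2. The equation becomes u^2 + 5u - 5 = 0.
By the quadratic formula, u = -5/2 + 3*sqrt(5)/2 or u = -3*sqrt(5)/2 - 5/2.
p^2 = -5/2 + 3*sqrt(5)/2 gives p = +/-sqrt(-5/2 + 3*sqrt(5)/2) ~= +/-0.9242.
p^2 = -3*sqrt(5)/2 - 5/2 < 0 has no real solution.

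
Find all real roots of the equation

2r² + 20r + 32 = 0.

Factor: 2(r + 2)(r + 8) = 0.
So r = -2 or r = -8.

r = -8 or r = -2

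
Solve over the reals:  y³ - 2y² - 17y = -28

y = -4 or y = 1.5858 or y = 4.4142

Rearrange: y³ - 2y² - 17y + 28 = 0.
Possible rational roots are divisors of 28. Testing y = -4 gives 0, so (y + 4) is a factor.
Divide: y³ - 2y² - 17y + 28 = (y + 4)(y² - 6y + 7).
Apply the quadratic formula to y² - 6y + 7 = 0: y = (6 ± √8)/2, i.e. y ≈ 4.4142 or y ≈ 1.5858.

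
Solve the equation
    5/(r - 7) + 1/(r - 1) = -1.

Multiply both sides by (r - 7)(r - 1):
5(r - 1) + (r - 7) = -(r - 7)(r - 1).
Expand and collect terms: -r^2 + 2r + 5 = 0.
By the quadratic formula, r = (-2 +/- sqrt(24)) / -2, so r ~= -1.4495 or r ~= 3.4495.
Neither value makes a denominator zero (r != 7, r != 1), so both are valid.

r = -1.4495 or r = 3.4495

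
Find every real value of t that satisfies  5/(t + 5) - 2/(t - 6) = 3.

Multiply both sides by (t + 5)(t - 6):
5(t - 6) - 2(t + 5) = 3(t + 5)(t - 6).
Expand and collect terms: 3t² - 6t - 50 = 0.
By the quadratic formula, t = (6 ± √636) / 6, so t ≈ 5.2032 or t ≈ -3.2032.
Neither value makes a denominator zero (t ≠ -5, t ≠ 6), so both are valid.

t = -3.2032 or t = 5.2032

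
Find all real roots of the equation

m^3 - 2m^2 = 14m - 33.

Rearrange: m^3 - 2m^2 - 14m + 33 = 0.
Possible rational roots are divisors of 33. Testing m = 3 gives 0, so (m - 3) is a factor.
Divide: m^3 - 2m^2 - 14m + 33 = (m - 3)(m^2 + m - 11).
Apply the quadratic formula to m^2 + m - 11 = 0: m = (-1 +/- sqrt(45))/2, i.e. m ~= 2.8541 or m ~= -3.8541.

m = -3.8541 or m = 2.8541 or m = 3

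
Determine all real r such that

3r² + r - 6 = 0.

r = -1.5907 or r = 1.2573

Discriminant: (1)² − 4·3·(-6) = 73.
Quadratic formula: r = (-1 ± √73) / 6.
So r = -1/6 + √(73)/6 ≈ 1.2573 or r = -√(73)/6 - 1/6 ≈ -1.5907.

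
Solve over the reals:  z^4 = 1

Let u = z^2. The equation becomes u^2 - 1 = 0.
Factor: (u + 1)(u - 1) = 0, so u = -1 or u = 1.
z^2 = -1 < 0 has no real solution.
z^2 = 1 gives z = +/-1.

z = -1 or z = 1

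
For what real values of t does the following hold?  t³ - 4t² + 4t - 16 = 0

t = 4

Possible rational roots are divisors of -16. Testing t = 4 gives 0, so (t - 4) is a factor.
Divide: t³ - 4t² + 4t - 16 = (t - 4)(t² + 4).
The quadratic t² + 4 has discriminant -16 < 0, so no further real roots.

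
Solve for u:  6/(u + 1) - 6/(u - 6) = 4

u = 1.1771 or u = 3.8229

Multiply both sides by (u + 1)(u - 6):
6(u - 6) - 6(u + 1) = 4(u + 1)(u - 6).
Expand and collect terms: 4u^2 - 20u + 18 = 0.
By the quadratic formula, u = (20 +/- sqrt(112)) / 8, so u ~= 3.8229 or u ~= 1.1771.
Neither value makes a denominator zero (u != -1, u != 6), so both are valid.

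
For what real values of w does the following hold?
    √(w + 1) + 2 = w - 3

Isolate the radical: √(w + 1) = w - 5.
Square both sides: w + 1 = (w - 5)².
Expand and rearrange: w² - 11w + 24 = 0.
Solving gives w = 8 or w = 3.
Check each candidate in the original equation:
  w = 8: √(9) = 3, while w - 5 = 3 — valid.
  w = 3: √(4) = 2, while w - 5 = -2 — extraneous.

w = 8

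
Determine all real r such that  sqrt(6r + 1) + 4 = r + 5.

r = 0 or r = 4

Isolate the radical: sqrt(6r + 1) = r + 1.
Square both sides: 6r + 1 = (r + 1)^2.
Expand and rearrange: r^2 - 4r = 0.
Solving gives r = 4 or r = 0.
Check each candidate in the original equation:
  r = 4: sqrt(25) = 5, while r + 1 = 5 — valid.
  r = 0: sqrt(1) = 1, while r + 1 = 1 — valid.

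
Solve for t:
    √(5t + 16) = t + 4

t = -3 or t = 0

Square both sides: 5t + 16 = (t + 4)².
Expand and rearrange: t² + 3t = 0.
Solving gives t = 0 or t = -3.
Check each candidate in the original equation:
  t = 0: √(16) = 4, while t + 4 = 4 — valid.
  t = -3: √(1) = 1, while t + 4 = 1 — valid.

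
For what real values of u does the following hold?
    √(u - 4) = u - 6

u = 8

Square both sides: u - 4 = (u - 6)².
Expand and rearrange: u² - 13u + 40 = 0.
Solving gives u = 8 or u = 5.
Check each candidate in the original equation:
  u = 8: √(4) = 2, while u - 6 = 2 — valid.
  u = 5: √(1) = 1, while u - 6 = -1 — extraneous.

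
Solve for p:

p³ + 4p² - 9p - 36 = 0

Possible rational roots are divisors of -36. Testing p = 3 gives 0, so (p - 3) is a factor.
Divide: p³ + 4p² - 9p - 36 = (p - 3)(p² + 7p + 12).
Factor the quadratic: p = -3 or p = -4.

p = -4 or p = -3 or p = 3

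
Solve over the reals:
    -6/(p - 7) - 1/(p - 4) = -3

p = 4.1946 or p = 9.1387

Multiply both sides by (p - 7)(p - 4):
-6(p - 4) - (p - 7) = -3(p - 7)(p - 4).
Expand and collect terms: -3p² + 40p - 115 = 0.
By the quadratic formula, p = (-40 ± √220) / -6, so p ≈ 4.1946 or p ≈ 9.1387.
Neither value makes a denominator zero (p ≠ 7, p ≠ 4), so both are valid.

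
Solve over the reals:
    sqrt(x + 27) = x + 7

Square both sides: x + 27 = (x + 7)^2.
Expand and rearrange: x^2 + 13x + 22 = 0.
Solving gives x = -2 or x = -11.
Check each candidate in the original equation:
  x = -2: sqrt(25) = 5, while x + 7 = 5 — valid.
  x = -11: sqrt(16) = 4, while x + 7 = -4 — extraneous.

x = -2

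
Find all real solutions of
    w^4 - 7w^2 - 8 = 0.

w = -2.8284 or w = 2.8284

Let u = w^2. The equation becomes u^2 - 7u - 8 = 0.
Factor: (u + 1)(u - 8) = 0, so u = -1 or u = 8.
w^2 = -1 < 0 has no real solution.
w^2 = 8 gives w = +/-2*sqrt(2) ~= +/-2.8284.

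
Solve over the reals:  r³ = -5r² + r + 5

Rearrange: r³ + 5r² - r - 5 = 0.
Possible rational roots are divisors of -5. Testing r = -5 gives 0, so (r + 5) is a factor.
Divide: r³ + 5r² - r - 5 = (r + 5)(r² - 1).
Factor the quadratic: r = 1 or r = -1.

r = -5 or r = -1 or r = 1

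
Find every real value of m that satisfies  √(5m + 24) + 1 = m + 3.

m = 5

Isolate the radical: √(5m + 24) = m + 2.
Square both sides: 5m + 24 = (m + 2)².
Expand and rearrange: m² - m - 20 = 0.
Solving gives m = 5 or m = -4.
Check each candidate in the original equation:
  m = 5: √(49) = 7, while m + 2 = 7 — valid.
  m = -4: √(4) = 2, while m + 2 = -2 — extraneous.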